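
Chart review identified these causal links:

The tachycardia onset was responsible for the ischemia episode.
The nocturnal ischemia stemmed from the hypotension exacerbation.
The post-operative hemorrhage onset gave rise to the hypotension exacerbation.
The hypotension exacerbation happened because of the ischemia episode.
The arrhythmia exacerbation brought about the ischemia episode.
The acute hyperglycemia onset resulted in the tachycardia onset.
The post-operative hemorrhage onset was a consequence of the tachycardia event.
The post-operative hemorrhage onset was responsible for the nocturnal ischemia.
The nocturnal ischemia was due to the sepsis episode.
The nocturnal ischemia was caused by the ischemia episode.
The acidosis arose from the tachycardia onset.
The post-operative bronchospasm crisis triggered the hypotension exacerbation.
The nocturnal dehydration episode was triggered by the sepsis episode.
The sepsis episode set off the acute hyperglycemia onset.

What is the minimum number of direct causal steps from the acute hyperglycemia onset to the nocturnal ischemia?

3

Shortest chain: the acute hyperglycemia onset → the tachycardia onset → the ischemia episode → the nocturnal ischemia.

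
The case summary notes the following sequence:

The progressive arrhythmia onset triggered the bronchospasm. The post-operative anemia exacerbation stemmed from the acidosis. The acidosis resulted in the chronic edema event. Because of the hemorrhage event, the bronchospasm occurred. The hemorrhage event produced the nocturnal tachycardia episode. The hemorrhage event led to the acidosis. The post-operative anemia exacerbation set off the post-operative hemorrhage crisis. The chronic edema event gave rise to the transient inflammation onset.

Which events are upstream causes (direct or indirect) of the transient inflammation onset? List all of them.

the acidosis, the chronic edema event, the hemorrhage event

Immediate cause of the transient inflammation onset: the chronic edema event.
Further upstream: the hemorrhage event, the acidosis.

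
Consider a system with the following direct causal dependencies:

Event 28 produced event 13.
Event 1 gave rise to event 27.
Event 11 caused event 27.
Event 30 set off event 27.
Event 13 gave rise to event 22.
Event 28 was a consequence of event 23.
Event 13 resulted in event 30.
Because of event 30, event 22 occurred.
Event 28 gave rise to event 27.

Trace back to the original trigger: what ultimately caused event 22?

Tracing upstream from event 22: event 22 ← event 13 ← event 28 ← event 23.
Event 23 has no stated cause, so it is the root.

event 23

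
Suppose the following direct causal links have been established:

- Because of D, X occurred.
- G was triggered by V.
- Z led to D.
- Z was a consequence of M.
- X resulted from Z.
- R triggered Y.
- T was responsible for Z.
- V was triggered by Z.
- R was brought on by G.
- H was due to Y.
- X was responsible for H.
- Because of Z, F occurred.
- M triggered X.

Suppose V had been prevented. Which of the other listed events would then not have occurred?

G, R, Y

Downstream of V: G, R, Y, H.
Of those, still caused via another path: H.
The remainder have no surviving cause.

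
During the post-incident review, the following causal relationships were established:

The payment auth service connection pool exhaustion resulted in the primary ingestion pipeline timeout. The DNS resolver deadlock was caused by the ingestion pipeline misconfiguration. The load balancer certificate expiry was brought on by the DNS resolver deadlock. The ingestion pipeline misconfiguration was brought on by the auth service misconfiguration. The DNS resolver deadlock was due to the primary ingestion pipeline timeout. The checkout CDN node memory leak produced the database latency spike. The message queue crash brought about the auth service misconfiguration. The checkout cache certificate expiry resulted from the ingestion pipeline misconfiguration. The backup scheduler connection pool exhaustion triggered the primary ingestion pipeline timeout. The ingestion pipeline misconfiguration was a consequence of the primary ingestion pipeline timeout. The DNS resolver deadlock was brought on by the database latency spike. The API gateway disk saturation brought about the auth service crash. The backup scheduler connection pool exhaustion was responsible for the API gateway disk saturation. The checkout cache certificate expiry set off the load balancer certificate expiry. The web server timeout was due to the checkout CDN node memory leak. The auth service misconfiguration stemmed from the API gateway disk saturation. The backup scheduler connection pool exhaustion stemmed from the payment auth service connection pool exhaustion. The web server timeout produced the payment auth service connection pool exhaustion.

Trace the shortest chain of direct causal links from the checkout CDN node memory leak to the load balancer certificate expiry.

the checkout CDN node memory leak → the database latency spike → the DNS resolver deadlock → the load balancer certificate expiry

the checkout CDN node memory leak → the database latency spike
the database latency spike → the DNS resolver deadlock
the DNS resolver deadlock → the load balancer certificate expiry
Length: 3 steps.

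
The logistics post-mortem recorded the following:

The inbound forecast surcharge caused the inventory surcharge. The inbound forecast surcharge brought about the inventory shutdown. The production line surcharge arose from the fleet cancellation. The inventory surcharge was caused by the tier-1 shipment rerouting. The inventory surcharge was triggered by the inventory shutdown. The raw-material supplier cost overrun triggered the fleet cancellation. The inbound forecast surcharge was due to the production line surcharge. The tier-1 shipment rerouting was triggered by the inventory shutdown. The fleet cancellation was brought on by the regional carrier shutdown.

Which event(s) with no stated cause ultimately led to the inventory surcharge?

Tracing upstream from the inventory surcharge: the inventory surcharge ← the inbound forecast surcharge ← the production line surcharge ← the fleet cancellation ← the regional carrier shutdown.
A separate upstream branch: the inventory surcharge ← the inbound forecast surcharge ← the production line surcharge ← the fleet cancellation ← the raw-material supplier cost overrun.
Each of those chain origins has no stated cause.

the raw-material supplier cost overrun, the regional carrier shutdown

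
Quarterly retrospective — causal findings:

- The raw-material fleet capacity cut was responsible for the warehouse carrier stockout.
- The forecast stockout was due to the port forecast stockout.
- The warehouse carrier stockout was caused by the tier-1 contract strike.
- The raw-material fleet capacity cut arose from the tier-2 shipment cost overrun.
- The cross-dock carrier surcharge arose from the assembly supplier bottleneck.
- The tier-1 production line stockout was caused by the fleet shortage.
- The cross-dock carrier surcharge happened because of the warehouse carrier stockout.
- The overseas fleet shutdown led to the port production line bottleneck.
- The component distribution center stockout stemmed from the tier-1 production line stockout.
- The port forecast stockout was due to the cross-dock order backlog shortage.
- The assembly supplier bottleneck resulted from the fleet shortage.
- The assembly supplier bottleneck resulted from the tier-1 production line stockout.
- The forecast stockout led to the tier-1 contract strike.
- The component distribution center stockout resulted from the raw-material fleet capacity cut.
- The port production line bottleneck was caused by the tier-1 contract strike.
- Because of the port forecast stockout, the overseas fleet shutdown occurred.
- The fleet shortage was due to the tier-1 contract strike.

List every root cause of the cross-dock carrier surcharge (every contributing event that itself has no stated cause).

Tracing upstream from the cross-dock carrier surcharge: the cross-dock carrier surcharge ← the warehouse carrier stockout ← the tier-1 contract strike ← the forecast stockout ← the port forecast stockout ← the cross-dock order backlog shortage.
A separate upstream branch: the cross-dock carrier surcharge ← the warehouse carrier stockout ← the raw-material fleet capacity cut ← the tier-2 shipment cost overrun.
Each of those chain origins has no stated cause.

the cross-dock order backlog shortage, the tier-2 shipment cost overrun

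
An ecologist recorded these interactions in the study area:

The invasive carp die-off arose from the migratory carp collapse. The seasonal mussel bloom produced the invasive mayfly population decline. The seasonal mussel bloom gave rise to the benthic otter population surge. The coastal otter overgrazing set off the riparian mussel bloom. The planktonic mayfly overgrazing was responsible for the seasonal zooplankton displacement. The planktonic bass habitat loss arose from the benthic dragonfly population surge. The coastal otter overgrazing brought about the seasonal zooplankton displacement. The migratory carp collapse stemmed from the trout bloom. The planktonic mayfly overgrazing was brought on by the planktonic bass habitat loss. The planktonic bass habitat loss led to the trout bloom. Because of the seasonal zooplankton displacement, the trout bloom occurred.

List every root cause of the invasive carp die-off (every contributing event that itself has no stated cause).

Tracing upstream from the invasive carp die-off: the invasive carp die-off ← the migratory carp collapse ← the trout bloom ← the seasonal zooplankton displacement ← the coastal otter overgrazing.
A separate upstream branch: the invasive carp die-off ← the migratory carp collapse ← the trout bloom ← the planktonic bass habitat loss ← the benthic dragonfly population surge.
Each of those chain origins has no stated cause.

the benthic dragonfly population surge, the coastal otter overgrazing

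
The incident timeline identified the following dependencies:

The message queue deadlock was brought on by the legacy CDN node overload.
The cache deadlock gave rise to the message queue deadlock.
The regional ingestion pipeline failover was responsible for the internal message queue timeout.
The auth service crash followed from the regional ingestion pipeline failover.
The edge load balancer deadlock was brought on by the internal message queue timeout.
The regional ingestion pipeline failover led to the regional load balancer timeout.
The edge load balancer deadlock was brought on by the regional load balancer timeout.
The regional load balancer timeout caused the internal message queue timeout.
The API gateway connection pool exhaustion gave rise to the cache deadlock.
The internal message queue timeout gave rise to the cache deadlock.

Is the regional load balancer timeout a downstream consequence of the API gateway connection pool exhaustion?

The API gateway connection pool exhaustion leads to the cache deadlock, the message queue deadlock; the regional load balancer timeout is not among them.

No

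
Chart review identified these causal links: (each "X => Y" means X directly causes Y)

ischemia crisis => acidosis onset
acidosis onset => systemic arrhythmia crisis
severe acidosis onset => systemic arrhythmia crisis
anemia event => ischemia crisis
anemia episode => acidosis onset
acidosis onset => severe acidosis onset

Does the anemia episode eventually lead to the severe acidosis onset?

Yes

There is a causal chain: the anemia episode → the acidosis onset → the severe acidosis onset.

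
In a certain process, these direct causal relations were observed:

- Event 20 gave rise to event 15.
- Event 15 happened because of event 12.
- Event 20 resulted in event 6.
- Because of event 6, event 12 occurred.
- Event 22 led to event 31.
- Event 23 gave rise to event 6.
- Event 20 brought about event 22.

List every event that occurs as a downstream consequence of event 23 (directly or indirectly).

Direct effects: event 6.
2 steps out: event 12.
3 steps out: event 15.
Not reachable from it: event 20, event 22, event 31.

event 12, event 15, event 6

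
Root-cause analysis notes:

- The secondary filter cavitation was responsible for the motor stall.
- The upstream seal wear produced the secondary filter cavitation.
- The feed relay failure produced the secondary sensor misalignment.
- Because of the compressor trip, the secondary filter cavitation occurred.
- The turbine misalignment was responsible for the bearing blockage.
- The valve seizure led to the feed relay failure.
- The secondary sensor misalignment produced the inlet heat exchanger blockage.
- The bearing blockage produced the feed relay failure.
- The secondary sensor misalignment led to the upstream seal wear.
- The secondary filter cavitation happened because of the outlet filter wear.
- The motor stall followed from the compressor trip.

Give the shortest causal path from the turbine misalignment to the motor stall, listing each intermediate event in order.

the turbine misalignment → the bearing blockage
the bearing blockage → the feed relay failure
the feed relay failure → the secondary sensor misalignment
the secondary sensor misalignment → the upstream seal wear
the upstream seal wear → the secondary filter cavitation
the secondary filter cavitation → the motor stall
Length: 6 steps.

the turbine misalignment → the bearing blockage → the feed relay failure → the secondary sensor misalignment → the upstream seal wear → the secondary filter cavitation → the motor stall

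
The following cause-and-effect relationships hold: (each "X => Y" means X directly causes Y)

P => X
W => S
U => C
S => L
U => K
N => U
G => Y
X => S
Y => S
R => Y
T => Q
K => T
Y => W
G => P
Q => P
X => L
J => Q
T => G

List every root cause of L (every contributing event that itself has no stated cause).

J, N, R

Tracing upstream from L: L ← X ← P ← Q ← J.
A separate upstream branch: L ← S ← Y ← R.
A separate upstream branch: L ← X ← P ← G ← T ← K ← U ← N.
Each of those chain origins has no stated cause.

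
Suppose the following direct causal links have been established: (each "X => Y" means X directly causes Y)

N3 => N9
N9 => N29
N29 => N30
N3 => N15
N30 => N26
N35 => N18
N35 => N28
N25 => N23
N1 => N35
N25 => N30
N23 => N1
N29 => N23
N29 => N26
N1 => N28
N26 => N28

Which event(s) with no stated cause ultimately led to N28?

Tracing upstream from N28: N28 ← N1 ← N23 ← N25.
A separate upstream branch: N28 ← N26 ← N29 ← N9 ← N3.
Each of those chain origins has no stated cause.

N25, N3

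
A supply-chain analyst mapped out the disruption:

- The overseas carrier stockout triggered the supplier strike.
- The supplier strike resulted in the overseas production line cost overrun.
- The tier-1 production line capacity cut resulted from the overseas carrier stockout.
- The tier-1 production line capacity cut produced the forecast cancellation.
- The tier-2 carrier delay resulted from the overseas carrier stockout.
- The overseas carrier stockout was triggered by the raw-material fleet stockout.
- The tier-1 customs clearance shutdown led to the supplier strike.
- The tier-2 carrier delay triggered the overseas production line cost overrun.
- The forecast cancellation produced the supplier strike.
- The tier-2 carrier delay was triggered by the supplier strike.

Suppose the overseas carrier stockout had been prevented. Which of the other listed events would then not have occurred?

the forecast cancellation, the tier-1 production line capacity cut

Downstream of the overseas carrier stockout: the tier-1 production line capacity cut, the forecast cancellation, the supplier strike, the tier-2 carrier delay, the overseas production line cost overrun.
Of those, still caused via another path: the supplier strike, the tier-2 carrier delay, the overseas production line cost overrun.
The remainder have no surviving cause.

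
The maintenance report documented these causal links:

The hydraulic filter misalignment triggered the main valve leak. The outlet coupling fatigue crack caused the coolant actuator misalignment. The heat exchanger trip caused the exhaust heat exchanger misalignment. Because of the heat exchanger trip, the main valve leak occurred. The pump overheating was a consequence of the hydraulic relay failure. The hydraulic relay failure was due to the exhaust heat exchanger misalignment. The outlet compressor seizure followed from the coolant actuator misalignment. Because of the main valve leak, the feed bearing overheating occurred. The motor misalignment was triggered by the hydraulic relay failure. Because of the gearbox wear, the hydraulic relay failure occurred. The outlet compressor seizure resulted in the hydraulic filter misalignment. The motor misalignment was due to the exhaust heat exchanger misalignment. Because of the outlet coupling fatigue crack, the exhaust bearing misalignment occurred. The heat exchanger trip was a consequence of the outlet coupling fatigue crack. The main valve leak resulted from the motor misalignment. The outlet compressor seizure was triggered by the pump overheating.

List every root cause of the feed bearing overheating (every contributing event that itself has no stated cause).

the gearbox wear, the outlet coupling fatigue crack

Tracing upstream from the feed bearing overheating: the feed bearing overheating ← the main valve leak ← the heat exchanger trip ← the outlet coupling fatigue crack.
A separate upstream branch: the feed bearing overheating ← the main valve leak ← the motor misalignment ← the hydraulic relay failure ← the gearbox wear.
Each of those chain origins has no stated cause.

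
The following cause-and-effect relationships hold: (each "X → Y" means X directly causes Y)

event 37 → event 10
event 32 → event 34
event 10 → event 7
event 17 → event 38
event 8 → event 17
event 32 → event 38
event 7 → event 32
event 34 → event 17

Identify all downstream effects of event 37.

Direct effects: event 10.
2 steps out: event 7.
3 steps out: event 32.
4 steps out: event 34, event 38.
5 steps out: event 17.
Not reachable from it: event 8.

event 10, event 17, event 32, event 34, event 38, event 7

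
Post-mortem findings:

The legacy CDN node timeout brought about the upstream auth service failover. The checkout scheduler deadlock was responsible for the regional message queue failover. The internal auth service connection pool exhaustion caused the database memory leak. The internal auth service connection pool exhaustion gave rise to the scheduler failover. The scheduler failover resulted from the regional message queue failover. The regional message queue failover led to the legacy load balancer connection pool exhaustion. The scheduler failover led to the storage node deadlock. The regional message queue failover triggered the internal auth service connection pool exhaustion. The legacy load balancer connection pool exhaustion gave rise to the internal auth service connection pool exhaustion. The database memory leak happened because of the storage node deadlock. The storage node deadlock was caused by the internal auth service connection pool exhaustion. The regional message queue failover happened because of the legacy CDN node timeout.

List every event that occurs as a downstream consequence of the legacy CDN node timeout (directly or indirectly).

Direct effects: the upstream auth service failover, the regional message queue failover.
2 steps out: the legacy load balancer connection pool exhaustion, the internal auth service connection pool exhaustion, the scheduler failover.
3 steps out: the storage node deadlock, the database memory leak.
Not reachable from it: the checkout scheduler deadlock.

the database memory leak, the internal auth service connection pool exhaustion, the legacy load balancer connection pool exhaustion, the regional message queue failover, the scheduler failover, the storage node deadlock, the upstream auth service failover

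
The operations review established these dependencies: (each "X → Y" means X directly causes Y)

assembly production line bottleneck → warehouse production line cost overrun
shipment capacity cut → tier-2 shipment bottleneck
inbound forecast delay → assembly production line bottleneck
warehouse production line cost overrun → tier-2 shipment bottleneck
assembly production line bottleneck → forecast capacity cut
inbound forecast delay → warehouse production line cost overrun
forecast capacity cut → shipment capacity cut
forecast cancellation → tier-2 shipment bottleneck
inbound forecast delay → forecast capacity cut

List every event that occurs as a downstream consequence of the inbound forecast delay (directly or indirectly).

the assembly production line bottleneck, the forecast capacity cut, the shipment capacity cut, the tier-2 shipment bottleneck, the warehouse production line cost overrun

Direct effects: the assembly production line bottleneck, the forecast capacity cut, the warehouse production line cost overrun.
2 steps out: the shipment capacity cut, the tier-2 shipment bottleneck.
Not reachable from it: the forecast cancellation.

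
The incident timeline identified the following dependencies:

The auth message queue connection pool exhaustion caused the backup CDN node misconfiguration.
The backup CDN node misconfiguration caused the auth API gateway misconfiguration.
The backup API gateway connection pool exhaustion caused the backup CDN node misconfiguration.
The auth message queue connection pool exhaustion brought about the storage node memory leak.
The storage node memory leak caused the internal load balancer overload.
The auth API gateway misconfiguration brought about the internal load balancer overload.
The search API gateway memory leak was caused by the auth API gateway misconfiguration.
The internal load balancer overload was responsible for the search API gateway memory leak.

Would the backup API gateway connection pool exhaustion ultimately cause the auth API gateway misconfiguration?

Yes

There is a causal chain: the backup API gateway connection pool exhaustion → the backup CDN node misconfiguration → the auth API gateway misconfiguration.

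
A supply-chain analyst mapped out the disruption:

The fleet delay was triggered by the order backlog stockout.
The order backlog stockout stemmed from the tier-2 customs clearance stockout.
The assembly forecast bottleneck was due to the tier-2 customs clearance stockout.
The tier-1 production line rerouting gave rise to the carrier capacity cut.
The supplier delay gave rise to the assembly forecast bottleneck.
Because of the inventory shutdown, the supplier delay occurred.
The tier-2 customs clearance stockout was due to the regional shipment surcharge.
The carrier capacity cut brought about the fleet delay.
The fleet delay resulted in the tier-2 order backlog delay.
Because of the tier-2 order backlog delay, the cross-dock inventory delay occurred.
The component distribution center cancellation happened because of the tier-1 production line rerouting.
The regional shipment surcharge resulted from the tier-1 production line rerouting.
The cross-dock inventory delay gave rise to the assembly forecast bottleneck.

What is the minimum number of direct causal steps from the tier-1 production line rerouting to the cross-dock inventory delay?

Shortest chain: the tier-1 production line rerouting → the carrier capacity cut → the fleet delay → the tier-2 order backlog delay → the cross-dock inventory delay.

4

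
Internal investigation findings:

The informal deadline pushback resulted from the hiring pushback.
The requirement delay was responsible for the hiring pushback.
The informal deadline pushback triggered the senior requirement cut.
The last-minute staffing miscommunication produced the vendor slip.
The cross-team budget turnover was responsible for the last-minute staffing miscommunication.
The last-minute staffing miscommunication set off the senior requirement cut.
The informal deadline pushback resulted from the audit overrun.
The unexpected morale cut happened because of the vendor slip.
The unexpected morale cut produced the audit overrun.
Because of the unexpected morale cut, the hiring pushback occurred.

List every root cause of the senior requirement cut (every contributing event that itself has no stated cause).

Tracing upstream from the senior requirement cut: the senior requirement cut ← the last-minute staffing miscommunication ← the cross-team budget turnover.
A separate upstream branch: the senior requirement cut ← the informal deadline pushback ← the hiring pushback ← the requirement delay.
Each of those chain origins has no stated cause.

the cross-team budget turnover, the requirement delay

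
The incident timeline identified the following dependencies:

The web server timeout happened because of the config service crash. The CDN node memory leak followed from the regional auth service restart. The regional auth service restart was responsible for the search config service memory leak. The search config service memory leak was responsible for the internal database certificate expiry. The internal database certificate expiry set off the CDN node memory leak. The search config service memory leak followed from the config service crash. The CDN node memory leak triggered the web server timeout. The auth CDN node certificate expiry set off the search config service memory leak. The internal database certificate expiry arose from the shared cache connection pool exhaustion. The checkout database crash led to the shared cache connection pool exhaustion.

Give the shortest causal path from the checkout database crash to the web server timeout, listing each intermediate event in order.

the checkout database crash → the shared cache connection pool exhaustion → the internal database certificate expiry → the CDN node memory leak → the web server timeout

the checkout database crash → the shared cache connection pool exhaustion
the shared cache connection pool exhaustion → the internal database certificate expiry
the internal database certificate expiry → the CDN node memory leak
the CDN node memory leak → the web server timeout
Length: 4 steps.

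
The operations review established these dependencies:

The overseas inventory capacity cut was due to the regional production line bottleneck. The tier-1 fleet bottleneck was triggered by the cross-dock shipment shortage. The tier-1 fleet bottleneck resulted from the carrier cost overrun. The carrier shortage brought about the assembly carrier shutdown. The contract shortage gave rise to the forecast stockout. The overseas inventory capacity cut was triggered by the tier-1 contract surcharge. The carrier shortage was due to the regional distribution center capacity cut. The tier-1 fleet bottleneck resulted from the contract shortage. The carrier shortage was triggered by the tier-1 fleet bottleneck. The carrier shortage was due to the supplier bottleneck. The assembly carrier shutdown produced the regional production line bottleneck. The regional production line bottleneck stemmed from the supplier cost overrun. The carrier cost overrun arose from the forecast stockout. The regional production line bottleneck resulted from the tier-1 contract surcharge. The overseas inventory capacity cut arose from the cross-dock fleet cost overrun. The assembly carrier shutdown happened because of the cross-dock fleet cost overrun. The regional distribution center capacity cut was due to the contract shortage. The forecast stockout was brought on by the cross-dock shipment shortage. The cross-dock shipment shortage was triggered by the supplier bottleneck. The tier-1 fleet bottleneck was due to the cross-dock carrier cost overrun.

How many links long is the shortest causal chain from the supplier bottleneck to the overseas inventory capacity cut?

4

Shortest chain: the supplier bottleneck → the carrier shortage → the assembly carrier shutdown → the regional production line bottleneck → the overseas inventory capacity cut.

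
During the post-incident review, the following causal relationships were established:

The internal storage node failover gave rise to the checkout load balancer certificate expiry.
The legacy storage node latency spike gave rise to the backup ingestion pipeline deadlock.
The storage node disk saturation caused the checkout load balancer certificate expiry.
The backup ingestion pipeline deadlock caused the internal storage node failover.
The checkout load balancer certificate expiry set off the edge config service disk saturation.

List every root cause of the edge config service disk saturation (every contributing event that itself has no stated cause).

the legacy storage node latency spike, the storage node disk saturation

Tracing upstream from the edge config service disk saturation: the edge config service disk saturation ← the checkout load balancer certificate expiry ← the internal storage node failover ← the backup ingestion pipeline deadlock ← the legacy storage node latency spike.
A separate upstream branch: the edge config service disk saturation ← the checkout load balancer certificate expiry ← the storage node disk saturation.
Each of those chain origins has no stated cause.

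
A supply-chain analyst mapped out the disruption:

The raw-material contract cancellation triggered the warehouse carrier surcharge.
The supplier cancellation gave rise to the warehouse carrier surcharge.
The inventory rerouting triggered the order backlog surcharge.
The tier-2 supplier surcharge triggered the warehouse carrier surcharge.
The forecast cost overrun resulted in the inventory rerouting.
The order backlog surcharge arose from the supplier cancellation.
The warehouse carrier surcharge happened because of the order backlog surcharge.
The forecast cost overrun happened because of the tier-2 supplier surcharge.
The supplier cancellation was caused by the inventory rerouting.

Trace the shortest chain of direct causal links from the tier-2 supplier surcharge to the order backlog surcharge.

the tier-2 supplier surcharge → the forecast cost overrun
the forecast cost overrun → the inventory rerouting
the inventory rerouting → the order backlog surcharge
Length: 3 steps.

the tier-2 supplier surcharge → the forecast cost overrun → the inventory rerouting → the order backlog surcharge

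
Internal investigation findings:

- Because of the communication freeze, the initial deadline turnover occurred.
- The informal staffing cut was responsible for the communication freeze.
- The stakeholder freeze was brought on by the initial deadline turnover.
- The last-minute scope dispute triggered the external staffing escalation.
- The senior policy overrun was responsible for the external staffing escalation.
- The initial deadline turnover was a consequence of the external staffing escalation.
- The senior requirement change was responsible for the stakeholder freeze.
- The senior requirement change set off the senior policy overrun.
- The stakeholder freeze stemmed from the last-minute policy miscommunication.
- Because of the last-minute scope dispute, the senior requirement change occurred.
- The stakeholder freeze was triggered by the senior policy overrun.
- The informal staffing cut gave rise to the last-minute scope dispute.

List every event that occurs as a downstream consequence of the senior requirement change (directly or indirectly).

Direct effects: the senior policy overrun, the stakeholder freeze.
2 steps out: the external staffing escalation.
3 steps out: the initial deadline turnover.
Not reachable from it: the informal staffing cut, the last-minute scope dispute, the last-minute policy miscommunication, the communication freeze.

the external staffing escalation, the initial deadline turnover, the senior policy overrun, the stakeholder freeze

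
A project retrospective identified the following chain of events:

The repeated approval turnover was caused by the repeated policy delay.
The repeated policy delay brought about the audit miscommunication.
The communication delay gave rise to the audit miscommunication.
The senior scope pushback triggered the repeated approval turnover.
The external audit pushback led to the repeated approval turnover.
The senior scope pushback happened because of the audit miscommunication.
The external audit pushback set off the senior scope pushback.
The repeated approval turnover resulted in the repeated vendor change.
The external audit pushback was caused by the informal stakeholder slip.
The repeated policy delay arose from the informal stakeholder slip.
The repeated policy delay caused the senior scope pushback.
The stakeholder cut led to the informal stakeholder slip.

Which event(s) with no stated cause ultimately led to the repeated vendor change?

Tracing upstream from the repeated vendor change: the repeated vendor change ← the repeated approval turnover ← the repeated policy delay ← the informal stakeholder slip ← the stakeholder cut.
A separate upstream branch: the repeated vendor change ← the repeated approval turnover ← the senior scope pushback ← the audit miscommunication ← the communication delay.
Each of those chain origins has no stated cause.

the communication delay, the stakeholder cut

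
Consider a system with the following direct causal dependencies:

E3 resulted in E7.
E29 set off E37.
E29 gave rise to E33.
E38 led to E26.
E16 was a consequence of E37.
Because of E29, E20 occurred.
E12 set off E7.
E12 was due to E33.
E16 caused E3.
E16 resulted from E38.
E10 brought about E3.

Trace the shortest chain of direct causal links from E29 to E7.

E29 → E33
E33 → E12
E12 → E7
Length: 3 steps.

E29 → E33 → E12 → E7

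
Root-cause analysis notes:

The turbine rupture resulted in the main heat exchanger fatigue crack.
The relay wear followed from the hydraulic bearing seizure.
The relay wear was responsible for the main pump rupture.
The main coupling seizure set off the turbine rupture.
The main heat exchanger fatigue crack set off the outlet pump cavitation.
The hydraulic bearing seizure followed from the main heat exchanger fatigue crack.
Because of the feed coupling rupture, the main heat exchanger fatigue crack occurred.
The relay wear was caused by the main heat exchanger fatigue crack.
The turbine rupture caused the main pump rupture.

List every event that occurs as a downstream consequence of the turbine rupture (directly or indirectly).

Direct effects: the main heat exchanger fatigue crack, the main pump rupture.
2 steps out: the outlet pump cavitation, the hydraulic bearing seizure, the relay wear.
Not reachable from it: the main coupling seizure, the feed coupling rupture.

the hydraulic bearing seizure, the main heat exchanger fatigue crack, the main pump rupture, the outlet pump cavitation, the relay wear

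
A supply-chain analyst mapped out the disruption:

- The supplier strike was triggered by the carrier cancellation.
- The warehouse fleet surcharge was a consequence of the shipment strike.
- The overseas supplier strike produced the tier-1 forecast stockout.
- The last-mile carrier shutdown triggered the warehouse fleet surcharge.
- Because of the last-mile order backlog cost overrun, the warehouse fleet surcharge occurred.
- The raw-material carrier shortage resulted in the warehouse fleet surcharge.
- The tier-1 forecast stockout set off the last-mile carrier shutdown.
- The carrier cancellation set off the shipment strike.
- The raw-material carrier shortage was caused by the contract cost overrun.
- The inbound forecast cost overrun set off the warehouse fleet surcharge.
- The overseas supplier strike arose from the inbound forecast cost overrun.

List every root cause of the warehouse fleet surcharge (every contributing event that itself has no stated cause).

the carrier cancellation, the contract cost overrun, the inbound forecast cost overrun, the last-mile order backlog cost overrun

Tracing upstream from the warehouse fleet surcharge: the warehouse fleet surcharge ← the shipment strike ← the carrier cancellation.
A separate upstream branch: the warehouse fleet surcharge ← the inbound forecast cost overrun.
A separate upstream branch: the warehouse fleet surcharge ← the raw-material carrier shortage ← the contract cost overrun.
A separate upstream branch: the warehouse fleet surcharge ← the last-mile order backlog cost overrun.
Each of those chain origins has no stated cause.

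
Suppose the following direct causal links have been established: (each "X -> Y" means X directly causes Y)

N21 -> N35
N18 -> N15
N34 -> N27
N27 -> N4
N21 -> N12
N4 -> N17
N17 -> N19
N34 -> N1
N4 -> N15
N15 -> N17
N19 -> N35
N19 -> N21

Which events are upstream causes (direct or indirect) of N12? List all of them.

Immediate cause of N12: N21.
Further upstream: N34, N27, N4, N15, N17, N19, N18.

N15, N17, N18, N19, N21, N27, N34, N4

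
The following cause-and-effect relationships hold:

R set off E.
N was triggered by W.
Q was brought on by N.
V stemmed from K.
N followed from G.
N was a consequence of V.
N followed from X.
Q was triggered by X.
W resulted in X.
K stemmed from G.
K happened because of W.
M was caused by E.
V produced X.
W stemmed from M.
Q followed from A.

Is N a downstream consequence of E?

There is a causal chain: E → M → W → N.

Yes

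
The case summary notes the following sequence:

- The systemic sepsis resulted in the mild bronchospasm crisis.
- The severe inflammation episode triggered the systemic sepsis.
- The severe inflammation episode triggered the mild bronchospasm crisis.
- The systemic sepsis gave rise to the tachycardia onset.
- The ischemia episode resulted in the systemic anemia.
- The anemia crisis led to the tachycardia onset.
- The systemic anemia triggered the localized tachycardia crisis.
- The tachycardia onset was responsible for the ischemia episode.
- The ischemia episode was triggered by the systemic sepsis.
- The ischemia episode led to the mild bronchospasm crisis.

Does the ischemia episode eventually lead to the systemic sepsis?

The ischemia episode leads to the systemic anemia, the localized tachycardia crisis, the mild bronchospasm crisis; the systemic sepsis is not among them.

No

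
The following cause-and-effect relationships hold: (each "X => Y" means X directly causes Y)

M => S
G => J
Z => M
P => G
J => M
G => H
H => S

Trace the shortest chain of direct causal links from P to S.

P → G
G → H
H → S
Length: 3 steps.

P → G → H → S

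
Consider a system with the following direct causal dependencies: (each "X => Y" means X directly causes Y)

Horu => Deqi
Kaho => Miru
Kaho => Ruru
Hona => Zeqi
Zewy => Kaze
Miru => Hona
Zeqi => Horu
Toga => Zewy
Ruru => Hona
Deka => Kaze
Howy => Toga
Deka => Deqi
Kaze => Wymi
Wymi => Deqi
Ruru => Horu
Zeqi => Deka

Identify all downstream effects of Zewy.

Direct effects: Kaze.
2 steps out: Wymi.
3 steps out: Deqi.
Not reachable from it: Kaho, Miru, Ruru, Howy, Toga, Hona, Zeqi, Deka, Horu.

Deqi, Kaze, Wymi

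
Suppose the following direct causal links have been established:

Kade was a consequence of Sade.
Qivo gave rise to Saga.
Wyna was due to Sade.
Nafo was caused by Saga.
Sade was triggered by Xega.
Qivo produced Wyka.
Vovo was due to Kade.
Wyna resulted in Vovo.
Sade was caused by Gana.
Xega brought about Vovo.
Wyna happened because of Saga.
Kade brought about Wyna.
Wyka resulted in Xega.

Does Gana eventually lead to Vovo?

Yes

There is a causal chain: Gana → Sade → Kade → Vovo.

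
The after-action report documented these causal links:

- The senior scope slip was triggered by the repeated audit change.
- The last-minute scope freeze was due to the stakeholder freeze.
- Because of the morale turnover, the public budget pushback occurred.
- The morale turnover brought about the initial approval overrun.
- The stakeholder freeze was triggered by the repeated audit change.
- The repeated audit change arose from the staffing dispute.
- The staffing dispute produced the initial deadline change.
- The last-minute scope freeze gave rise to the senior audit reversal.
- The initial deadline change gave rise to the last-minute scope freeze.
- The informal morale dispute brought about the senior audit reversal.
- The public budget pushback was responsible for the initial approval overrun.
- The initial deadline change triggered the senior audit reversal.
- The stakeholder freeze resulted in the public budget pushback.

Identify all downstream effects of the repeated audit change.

Direct effects: the senior scope slip, the stakeholder freeze.
2 steps out: the last-minute scope freeze, the public budget pushback.
3 steps out: the initial approval overrun, the senior audit reversal.
Not reachable from it: the informal morale dispute, the staffing dispute, the initial deadline change, the morale turnover.

the initial approval overrun, the last-minute scope freeze, the public budget pushback, the senior audit reversal, the senior scope slip, the stakeholder freeze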